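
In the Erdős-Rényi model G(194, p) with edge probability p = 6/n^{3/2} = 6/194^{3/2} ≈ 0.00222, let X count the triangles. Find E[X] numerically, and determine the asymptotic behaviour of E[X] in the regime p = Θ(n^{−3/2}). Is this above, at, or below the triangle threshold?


Number of potential triangles: C(194, 3) = 1198144.
Each occurs with probability p³ ≈ (0.00222)³ ≈ 1.09483e-08.
By linearity: E[X] = C(194, 3)·p³ ≈ 1198144 · 1.09483e-08 ≈ 0.013.
Since α = 3/2 > 1, p = c/n^{3/2} = o(1/n) is below the triangle threshold p ~ 1/n. Asymptotically E[X] ~ (c³/6)·n^{3(1−α)} = (6³/6)·n^{-1.5} → 0, so by Markov's inequality G has no triangles w.h.p.

E[X] ≈ 0.013; in regime p = Θ(1/n^{3/2}) E[X] tends to 0 (below the triangle threshold p ~ 1/n).


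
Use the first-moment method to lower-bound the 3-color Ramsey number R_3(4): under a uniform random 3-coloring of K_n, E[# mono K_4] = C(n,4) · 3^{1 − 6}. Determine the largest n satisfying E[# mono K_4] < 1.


We need C(n, 4) · 3^{1 − 6} < 1, i.e. C(n, 4) < 3^{6 − 1} = 243.
Check values of n near the boundary:
  n = 4: C(4, 4) = 1; 1 < 243? YES
  n = 5: C(5, 4) = 5; 5 < 243? YES
  n = 6: C(6, 4) = 15; 15 < 243? YES
  n = 7: C(7, 4) = 35; 35 < 243? YES
  n = 8: C(8, 4) = 70; 70 < 243? YES
  n = 9: C(9, 4) = 126; 126 < 243? YES
  n = 10: C(10, 4) = 210; 210 < 243? YES
  n = 11: C(11, 4) = 330; 330 < 243? NO
  n = 12: C(12, 4) = 495; 495 < 243? NO
  n = 13: C(13, 4) = 715; 715 < 243? NO
The largest n with C(n, 4) < 243 is n = 10 (where E[X] = 70/81 ≈ 0.8641975). Hence R_3(4) > 10, i.e. R_3(4) ≥ 11.

Largest n = 10; hence R_3(4) > 10.


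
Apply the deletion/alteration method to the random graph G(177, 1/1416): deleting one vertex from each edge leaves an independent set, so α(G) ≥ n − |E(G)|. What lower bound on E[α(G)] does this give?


E[|E(G)|] = C(177, 2)·p = 15576 · (1/1416) = 11.
E[α(G)] ≥ n − E[|E(G)|] = 177 − 11 = 166.
Numerically: ≈ 166.000000.
(This is only a lower bound; the true E[α(G)] may be larger.)

E[α(G)] ≥ 166 ≈ 166.000000.


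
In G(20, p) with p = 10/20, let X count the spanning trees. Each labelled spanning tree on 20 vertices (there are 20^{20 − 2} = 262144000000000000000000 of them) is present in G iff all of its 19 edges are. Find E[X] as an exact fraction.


K_20 has 20^{20 − 2} = 262144000000000000000000 labelled spanning trees.
For each such spanning tree H, let X_H = 1 if all 19 edges of H are present in G. Then P[X_H = 1] = p^{19} = (1/2)^{19} = 1/524288.
By linearity: E[X] = Σ_H E[X_H] = 262144000000000000000000 · p^{19} = 262144000000000000000000 · 1/524288 = 500000000000000000.
Numerically: E[X] ≈ 5e+17.

E[X] = 262144000000000000000000 · (1/2)^{19} = 500000000000000000 ≈ 5e+17.


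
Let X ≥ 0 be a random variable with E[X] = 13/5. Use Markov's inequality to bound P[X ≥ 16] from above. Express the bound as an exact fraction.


μ = E[X] = 13/5, a = 16.
Markov: P[X ≥ 16] ≤ μ/a = (13/5)/16 = 13/80.
Numerically: ≈ 0.162500.
(Since a = 16 > μ = 2.600000, the bound 13/80 is < 1 and informative.)

P[X ≥ 16] ≤ 13/80 ≈ 0.162500.


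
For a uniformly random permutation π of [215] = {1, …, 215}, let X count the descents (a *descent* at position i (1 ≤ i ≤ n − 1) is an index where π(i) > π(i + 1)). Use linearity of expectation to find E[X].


Write X = Σ X_I over i = 1, …, 214, with X_I the indicator of one descent.
There are 214 indicators.
For each fixed i, the pair (π(i), π(i+1)) is a uniformly random ordered pair of distinct values from {1, …, 215}; by symmetry P[π(i) > π(i+1)] = 1/2.
By linearity: E[X] = 214 · (1/2) = (215 − 1) · (1/2) = 107 ≈ 107.000.

E[X] = 107 = 107.000.


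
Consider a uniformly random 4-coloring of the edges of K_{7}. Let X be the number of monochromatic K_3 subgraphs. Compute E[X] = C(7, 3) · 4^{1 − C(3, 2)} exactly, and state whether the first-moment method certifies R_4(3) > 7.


E[X] = C(7, 3) · 4^{1 − 3} = 35 · 4^{−2} = 35/16.
As a reduced fraction: E[X] = 35/16 ≈ 2.188.
Is E[X] < 1? NO.
Since E[X] ≥ 1, the first-moment bound is inconclusive at n = 7; it does NOT by itself certify R_4(3) > 7.

E[X] = 35/16 ≈ 2.188; E[X] ≥ 1; first-moment method inconclusive here.


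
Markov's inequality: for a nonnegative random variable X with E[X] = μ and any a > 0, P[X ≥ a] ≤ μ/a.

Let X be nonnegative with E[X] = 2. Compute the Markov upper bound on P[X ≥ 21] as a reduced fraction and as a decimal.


μ = E[X] = 2, a = 21.
Markov: P[X ≥ 21] ≤ μ/a = (2)/21 = 2/21.
Numerically: ≈ 0.095.
(Since a = 21 > μ = 2.000, the bound 2/21 is < 1 and informative.)

P[X ≥ 21] ≤ 2/21 ≈ 0.095.


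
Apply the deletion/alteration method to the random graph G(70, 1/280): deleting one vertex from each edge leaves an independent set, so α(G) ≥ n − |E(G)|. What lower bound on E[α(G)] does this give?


E[|E(G)|] = C(70, 2)·p = 2415 · (1/280) = 69/8.
E[α(G)] ≥ n − E[|E(G)|] = 70 − 69/8 = 491/8.
Numerically: ≈ 61.375000.
(This is only a lower bound; the true E[α(G)] may be larger.)

E[α(G)] ≥ 491/8 ≈ 61.375000.


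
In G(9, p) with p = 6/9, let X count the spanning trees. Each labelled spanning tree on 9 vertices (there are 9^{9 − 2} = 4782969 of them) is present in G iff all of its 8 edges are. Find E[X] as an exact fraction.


K_9 has 9^{9 − 2} = 4782969 labelled spanning trees.
For each such spanning tree H, let X_H = 1 if all 8 edges of H are present in G. Then P[X_H = 1] = p^{8} = (2/3)^{8} = 256/6561.
By linearity of expectation: E[X] = Σ_H E[X_H] = 4782969 · p^{8} = 4782969 · 256/6561 = 186624.
Numerically: E[X] ≈ 1.8662e+05.

E[X] = 4782969 · (2/3)^{8} = 186624 ≈ 1.8662e+05.


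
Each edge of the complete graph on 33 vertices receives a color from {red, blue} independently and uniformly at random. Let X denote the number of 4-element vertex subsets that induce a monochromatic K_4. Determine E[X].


Let X = Σ_S X_S over the C(33, 4) = 40920 subsets S of size 4, where X_S = 1 if the K_4 on S is monochromatic.
For a fixed S, the K_4 on S has C(4, 2) = 6 edges. P[all 6 edges red] = (1/2)^6, and likewise for blue, so P[monochromatic] = 2·(1/2)^6 = 2^{1 − 6} = 1/32.
By linearity of expectation: E[X] = C(33, 4) · 2^{1 − 6} = 40920 · 1/32 = 5115/4.
Numerically: E[X] ≈ 1278.7500.

E[X] = C(33,4)·2^(1−C(4,2)) = 5115/4 ≈ 1278.7500.


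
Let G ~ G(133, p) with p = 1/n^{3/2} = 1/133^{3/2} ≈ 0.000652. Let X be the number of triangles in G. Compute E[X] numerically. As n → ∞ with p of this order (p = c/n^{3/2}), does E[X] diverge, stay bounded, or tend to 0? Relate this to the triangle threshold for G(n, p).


Number of potential triangles: C(133, 3) = 383306.
Each occurs with probability p³ ≈ (0.000652)³ ≈ 2.771198e-10.
By linearity: E[X] = C(133, 3)·p³ ≈ 383306 · 2.771198e-10 ≈ 0.0001.
Since α = 3/2 > 1, p = c/n^{3/2} = o(1/n) is below the triangle threshold p ~ 1/n. Asymptotically E[X] ~ (c³/6)·n^{3(1−α)} = (1³/6)·n^{-1.5} → 0, so by Markov's inequality G has no triangles w.h.p.

E[X] ≈ 0.0001; in regime p = Θ(1/n^{3/2}) E[X] tends to 0 (below the triangle threshold p ~ 1/n).


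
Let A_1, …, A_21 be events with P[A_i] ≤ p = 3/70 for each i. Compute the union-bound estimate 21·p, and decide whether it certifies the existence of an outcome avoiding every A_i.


Union bound: P[∪_{i=1}^{21} A_i] ≤ Σ_i P[A_i] ≤ 21·p = 21·(3/70) = 9/10.
Numerically: 9/10 ≈ 0.90000.
Is 9/10 < 1? YES.
Since P[∪ A_i] ≤ 9/10 < 1, the complement has P[∩ A_i^c] ≥ 1 − 9/10 = 1/10 > 0, so some outcome avoids every A_i.

21·p = 9/10 ≈ 0.90000; existence CERTIFIED by the union bound.


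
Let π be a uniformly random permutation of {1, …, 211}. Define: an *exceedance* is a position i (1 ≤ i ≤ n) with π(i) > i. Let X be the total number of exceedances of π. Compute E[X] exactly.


Write X = Σ_{i=1}^{211} X_i, where X_i = 1_{π(i) > i}.
For each fixed i, π(i) is uniform over {1, …, 211} (marginal of a uniform permutation), so P[π(i) > i] = (n − i)/n. Summing: Σ_{i=1}^{211} (n − i)/n = (0 + 1 + … + 210)/211 = 211(211 − 1)/(2·211) = (211 − 1)/2.
Hence E[X] = Σ_{i=1}^{211} (211 − i)/211 = 105 ≈ 105.000000.

E[X] = 105 = 105.000000.


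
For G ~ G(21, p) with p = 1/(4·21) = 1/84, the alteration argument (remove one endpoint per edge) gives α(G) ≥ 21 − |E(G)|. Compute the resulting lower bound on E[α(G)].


E[|E(G)|] = C(21, 2)·p = 210 · (1/84) = 5/2.
E[α(G)] ≥ n − E[|E(G)|] = 21 − 5/2 = 37/2.
Numerically: ≈ 18.500000.
(This is only a lower bound; the true E[α(G)] may be larger.)

E[α(G)] ≥ 37/2 ≈ 18.500000.


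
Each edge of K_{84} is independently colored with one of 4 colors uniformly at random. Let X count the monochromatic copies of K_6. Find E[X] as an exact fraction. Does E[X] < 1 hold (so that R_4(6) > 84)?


E[X] = C(84, 6) · 4^{1 − 15} = 406481544 · 4^{−14} = 406481544/268435456.
As a reduced fraction: E[X] = 50810193/33554432 ≈ 1.5142618.
Is E[X] < 1? NO.
Since E[X] ≥ 1, the first-moment bound is inconclusive at n = 84; it does NOT by itself certify R_4(6) > 84.

E[X] = 50810193/33554432 ≈ 1.5142618; E[X] ≥ 1; first-moment method inconclusive here.


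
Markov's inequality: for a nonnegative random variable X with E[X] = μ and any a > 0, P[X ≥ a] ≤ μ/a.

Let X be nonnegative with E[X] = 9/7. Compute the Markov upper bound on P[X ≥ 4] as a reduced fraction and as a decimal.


μ = E[X] = 9/7, a = 4.
Markov: P[X ≥ 4] ≤ μ/a = (9/7)/4 = 9/28.
Numerically: ≈ 0.321429.
(Since a = 4 > μ = 1.285714, the bound 9/28 is < 1 and informative.)

P[X ≥ 4] ≤ 9/28 ≈ 0.321429.


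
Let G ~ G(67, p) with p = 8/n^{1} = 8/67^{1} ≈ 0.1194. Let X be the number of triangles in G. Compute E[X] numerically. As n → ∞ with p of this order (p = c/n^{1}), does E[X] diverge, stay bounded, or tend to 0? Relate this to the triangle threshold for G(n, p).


Number of potential triangles: C(67, 3) = 47905.
Each occurs with probability p³ ≈ (0.1194)³ ≈ 1.7023371e-03.
By linearity: E[X] = C(67, 3)·p³ ≈ 47905 · 1.7023371e-03 ≈ 81.55046.
Here α = 1, so p = 8/n is exactly at the triangle threshold p ~ 1/n. Asymptotically E[X] → c³/6 = 8³/6 = 256/3 ≈ 85.33333, a bounded constant. In this regime the triangle count is asymptotically Poisson(c³/6).

E[X] ≈ 81.55046; in regime p = Θ(1/n^{1}) E[X] stays bounded (at the triangle threshold p ~ 1/n).


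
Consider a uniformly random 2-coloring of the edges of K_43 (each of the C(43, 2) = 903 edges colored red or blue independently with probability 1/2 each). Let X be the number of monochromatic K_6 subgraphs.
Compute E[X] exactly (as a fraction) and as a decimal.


Let X = Σ_S X_S over the C(43, 6) = 6096454 subsets S of size 6, where X_S = 1 if the K_6 on S is monochromatic.
For a fixed S, the K_6 on S has C(6, 2) = 15 edges. P[all 15 edges red] = (1/2)^15, and likewise for blue, so P[monochromatic] = 2·(1/2)^15 = 2^{1 − 15} = 1/16384.
By linearity: E[X] = C(43, 6) · 2^{1 − 15} = 6096454 · 1/16384 = 3048227/8192.
Numerically: E[X] ≈ 372.098022.

E[X] = C(43,6)·2^(1−C(6,2)) = 3048227/8192 ≈ 372.098022.


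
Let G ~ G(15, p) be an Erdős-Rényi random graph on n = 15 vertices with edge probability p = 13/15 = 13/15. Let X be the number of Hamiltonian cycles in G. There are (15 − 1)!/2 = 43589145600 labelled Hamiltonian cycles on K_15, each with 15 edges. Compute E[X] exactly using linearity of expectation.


K_15 has (15 − 1)!/2 = 43589145600 labelled Hamiltonian cycles.
For each such Hamiltonian cycle H, let X_H = 1 if all 15 edges of H are present in G. Then P[X_H = 1] = p^{15} = (13/15)^{15} = 51185893014090757/437893890380859375.
By linearity of expectation: E[X] = Σ_H E[X_H] = 43589145600 · p^{15} = 43589145600 · 51185893014090757/437893890380859375 = 367267381606127548722176/72081298828125.
Numerically: E[X] ≈ 5.09518e+09.

E[X] = 43589145600 · (13/15)^{15} = 367267381606127548722176/72081298828125 ≈ 5.09518e+09.


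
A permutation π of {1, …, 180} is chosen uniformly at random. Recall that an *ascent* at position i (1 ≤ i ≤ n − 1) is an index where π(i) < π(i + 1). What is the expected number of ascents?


Write X = Σ X_I over i = 1, …, 179, with X_I the indicator of one ascent.
There are 179 indicators.
For each fixed i, the pair (π(i), π(i+1)) is a uniformly random ordered pair of distinct values from {1, …, 180}; by symmetry P[π(i) < π(i+1)] = 1/2.
By linearity: E[X] = 179 · (1/2) = (180 − 1) · (1/2) = 179/2 ≈ 89.500.

E[X] = 179/2 = 89.500.


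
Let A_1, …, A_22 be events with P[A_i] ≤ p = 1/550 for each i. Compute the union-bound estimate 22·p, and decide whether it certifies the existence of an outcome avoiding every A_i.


Union bound: P[∪_{i=1}^{22} A_i] ≤ Σ_i P[A_i] ≤ 22·p = 22·(1/550) = 1/25.
Numerically: 1/25 ≈ 0.0400.
Is 1/25 < 1? YES.
Since P[∪ A_i] ≤ 1/25 < 1, the complement has P[∩ A_i^c] ≥ 1 − 1/25 = 24/25 > 0, so some outcome avoids every A_i.

22·p = 1/25 ≈ 0.0400; existence CERTIFIED by the union bound.


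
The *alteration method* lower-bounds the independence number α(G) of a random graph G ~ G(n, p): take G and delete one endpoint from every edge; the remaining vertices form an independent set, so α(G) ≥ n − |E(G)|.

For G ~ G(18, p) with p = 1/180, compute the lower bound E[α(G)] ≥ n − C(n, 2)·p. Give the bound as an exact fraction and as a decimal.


E[|E(G)|] = C(18, 2)·p = 153 · (1/180) = 17/20.
E[α(G)] ≥ n − E[|E(G)|] = 18 − 17/20 = 343/20.
Numerically: ≈ 17.150.
(This is only a lower bound; the true E[α(G)] may be larger.)

E[α(G)] ≥ 343/20 ≈ 17.150.


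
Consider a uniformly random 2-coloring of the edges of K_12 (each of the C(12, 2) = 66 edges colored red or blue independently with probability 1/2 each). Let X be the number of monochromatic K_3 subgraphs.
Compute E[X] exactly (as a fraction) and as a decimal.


Let X = Σ_S X_S over the C(12, 3) = 220 subsets S of size 3, where X_S = 1 if the K_3 on S is monochromatic.
For a fixed S, the K_3 on S has C(3, 2) = 3 edges. P[all 3 edges red] = (1/2)^3, and likewise for blue, so P[monochromatic] = 2·(1/2)^3 = 2^{1 − 3} = 1/4.
Summing: E[X] = C(12, 3) · 2^{1 − 3} = 220 · 1/4 = 55.
Numerically: E[X] ≈ 55.00000.

E[X] = C(12,3)·2^(1−C(3,2)) = 55 ≈ 55.00000.


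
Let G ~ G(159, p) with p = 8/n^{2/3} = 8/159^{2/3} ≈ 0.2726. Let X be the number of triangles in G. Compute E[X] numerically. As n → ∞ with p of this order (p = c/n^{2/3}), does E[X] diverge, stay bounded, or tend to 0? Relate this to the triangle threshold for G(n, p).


Number of potential triangles: C(159, 3) = 657359.
Each occurs with probability p³ ≈ (0.2726)³ ≈ 2.025236e-02.
By linearity: E[X] = C(159, 3)·p³ ≈ 657359 · 2.025236e-02 ≈ 13313.0734.
Since α = 2/3 < 1, p = c/n^{2/3} ≫ 1/n is above the triangle threshold p ~ 1/n. Asymptotically E[X] ~ (c³/6)·n^{3(1−α)} = (8³/6)·n^{1} → ∞; triangles are abundant w.h.p.

E[X] ≈ 13313.0734; in regime p = Θ(1/n^{2/3}) E[X] diverges (above the triangle threshold p ~ 1/n).


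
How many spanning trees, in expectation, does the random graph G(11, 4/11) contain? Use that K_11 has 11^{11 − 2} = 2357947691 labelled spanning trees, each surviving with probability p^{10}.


K_11 has 11^{11 − 2} = 2357947691 labelled spanning trees.
For each such spanning tree H, let X_H = 1 if all 10 edges of H are present in G. Then P[X_H = 1] = p^{10} = (4/11)^{10} = 1048576/25937424601.
By linearity of expectation: E[X] = Σ_H E[X_H] = 2357947691 · p^{10} = 2357947691 · 1048576/25937424601 = 1048576/11.
Numerically: E[X] ≈ 95325.1.

E[X] = 2357947691 · (4/11)^{10} = 1048576/11 ≈ 95325.1.


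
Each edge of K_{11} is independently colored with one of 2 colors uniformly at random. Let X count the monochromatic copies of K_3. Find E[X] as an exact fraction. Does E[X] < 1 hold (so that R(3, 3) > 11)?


E[X] = C(11, 3) · 2^{1 − 3} = 165 · 2^{−2} = 165/4.
As a reduced fraction: E[X] = 165/4 ≈ 41.2500.
Is E[X] < 1? NO.
Since E[X] ≥ 1, the first-moment bound is inconclusive at n = 11; it does NOT by itself certify R(3, 3) > 11.

E[X] = 165/4 ≈ 41.2500; E[X] ≥ 1; first-moment method inconclusive here.


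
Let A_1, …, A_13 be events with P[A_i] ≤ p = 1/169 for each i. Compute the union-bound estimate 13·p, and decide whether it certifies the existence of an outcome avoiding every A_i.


Union bound: P[∪_{i=1}^{13} A_i] ≤ Σ_i P[A_i] ≤ 13·p = 13·(1/169) = 1/13.
Numerically: 1/13 ≈ 0.077.
Is 1/13 < 1? YES.
Since P[∪ A_i] ≤ 1/13 < 1, the complement has P[∩ A_i^c] ≥ 1 − 1/13 = 12/13 > 0, so some outcome avoids every A_i.

13·p = 1/13 ≈ 0.077; existence CERTIFIED by the union bound.


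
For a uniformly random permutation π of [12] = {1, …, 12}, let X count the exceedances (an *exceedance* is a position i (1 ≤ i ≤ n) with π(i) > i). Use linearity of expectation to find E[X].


Write X = Σ_{i=1}^{12} X_i, where X_i = 1_{π(i) > i}.
For each fixed i, π(i) is uniform over {1, …, 12} (marginal of a uniform permutation), so P[π(i) > i] = (n − i)/n. Summing: Σ_{i=1}^{12} (n − i)/n = (0 + 1 + … + 11)/12 = 12(12 − 1)/(2·12) = (12 − 1)/2.
Hence E[X] = Σ_{i=1}^{12} (12 − i)/12 = 11/2 ≈ 5.500000.

E[X] = 11/2 = 5.500000.


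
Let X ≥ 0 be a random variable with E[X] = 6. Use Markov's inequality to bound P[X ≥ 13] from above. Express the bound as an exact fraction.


μ = E[X] = 6, a = 13.
Markov: P[X ≥ 13] ≤ μ/a = (6)/13 = 6/13.
Numerically: ≈ 0.462.
(Since a = 13 > μ = 6.000, the bound 6/13 is < 1 and informative.)

P[X ≥ 13] ≤ 6/13 ≈ 0.462.


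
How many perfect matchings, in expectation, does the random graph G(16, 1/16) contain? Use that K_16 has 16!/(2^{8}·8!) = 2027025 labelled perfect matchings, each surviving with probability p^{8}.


K_16 has 16!/(2^{8}·8!) = 2027025 labelled perfect matchings.
For each such perfect matching H, let X_H = 1 if all 8 edges of H are present in G. Then P[X_H = 1] = p^{8} = (1/16)^{8} = 1/4294967296.
By linearity of expectation: E[X] = Σ_H E[X_H] = 2027025 · p^{8} = 2027025 · 1/4294967296 = 2027025/4294967296.
Numerically: E[X] ≈ 0.000472.

E[X] = 2027025 · (1/16)^{8} = 2027025/4294967296 ≈ 0.000472.


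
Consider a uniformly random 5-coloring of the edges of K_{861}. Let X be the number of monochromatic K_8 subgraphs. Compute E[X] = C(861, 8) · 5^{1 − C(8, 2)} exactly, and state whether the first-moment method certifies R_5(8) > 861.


E[X] = C(861, 8) · 5^{1 − 28} = 7250034996615275865 · 5^{−27} = 7250034996615275865/7450580596923828125.
As a reduced fraction: E[X] = 1450006999323055173/1490116119384765625 ≈ 0.973083.
Is E[X] < 1? YES.
Since E[X] < 1, there exists a 5-coloring of K_{861} with no monochromatic K_8; hence R_5(8) > 861.

E[X] = 1450006999323055173/1490116119384765625 ≈ 0.973083; E[X] < 1, so R_5(8) > 861.


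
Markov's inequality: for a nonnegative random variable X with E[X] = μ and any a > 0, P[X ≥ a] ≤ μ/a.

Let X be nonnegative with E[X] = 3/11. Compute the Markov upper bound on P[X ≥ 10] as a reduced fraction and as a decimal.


μ = E[X] = 3/11, a = 10.
Markov: P[X ≥ 10] ≤ μ/a = (3/11)/10 = 3/110.
Numerically: ≈ 0.027.
(Since a = 10 > μ = 0.273, the bound 3/110 is < 1 and informative.)

P[X ≥ 10] ≤ 3/110 ≈ 0.027.


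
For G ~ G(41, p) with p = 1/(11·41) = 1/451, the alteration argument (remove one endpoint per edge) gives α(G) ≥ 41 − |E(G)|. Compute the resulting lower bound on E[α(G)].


E[|E(G)|] = C(41, 2)·p = 820 · (1/451) = 20/11.
E[α(G)] ≥ n − E[|E(G)|] = 41 − 20/11 = 431/11.
Numerically: ≈ 39.18182.
(This is only a lower bound; the true E[α(G)] may be larger.)

E[α(G)] ≥ 431/11 ≈ 39.18182.


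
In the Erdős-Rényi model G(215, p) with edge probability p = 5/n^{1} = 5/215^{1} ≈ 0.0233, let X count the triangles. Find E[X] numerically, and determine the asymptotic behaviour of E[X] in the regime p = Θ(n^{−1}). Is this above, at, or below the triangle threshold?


Number of potential triangles: C(215, 3) = 1633355.
Each occurs with probability p³ ≈ (0.0233)³ ≈ 1.25775e-05.
By linearity: E[X] = C(215, 3)·p³ ≈ 1633355 · 1.25775e-05 ≈ 20.544.
Here α = 1, so p = 5/n is exactly at the triangle threshold p ~ 1/n. Asymptotically E[X] → c³/6 = 5³/6 = 125/6 ≈ 20.833, a bounded constant. In this regime the triangle count is asymptotically Poisson(c³/6).

E[X] ≈ 20.544; in regime p = Θ(1/n^{1}) E[X] stays bounded (at the triangle threshold p ~ 1/n).


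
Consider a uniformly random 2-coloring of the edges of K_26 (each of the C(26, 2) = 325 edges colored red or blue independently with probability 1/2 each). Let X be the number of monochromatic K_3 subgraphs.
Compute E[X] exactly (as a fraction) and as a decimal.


Let X = Σ_S X_S over the C(26, 3) = 2600 subsets S of size 3, where X_S = 1 if the K_3 on S is monochromatic.
For a fixed S, the K_3 on S has C(3, 2) = 3 edges. P[all 3 edges red] = (1/2)^3, and likewise for blue, so P[monochromatic] = 2·(1/2)^3 = 2^{1 − 3} = 1/4.
By linearity: E[X] = C(26, 3) · 2^{1 − 3} = 2600 · 1/4 = 650.
Numerically: E[X] ≈ 650.000000.

E[X] = C(26,3)·2^(1−C(3,2)) = 650 ≈ 650.000000.


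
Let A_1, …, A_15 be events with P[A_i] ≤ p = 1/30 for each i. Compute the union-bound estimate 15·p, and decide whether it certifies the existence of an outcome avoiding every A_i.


Union bound: P[∪_{i=1}^{15} A_i] ≤ Σ_i P[A_i] ≤ 15·p = 15·(1/30) = 1/2.
Numerically: 1/2 ≈ 0.5000.
Is 1/2 < 1? YES.
Since P[∪ A_i] ≤ 1/2 < 1, the complement has P[∩ A_i^c] ≥ 1 − 1/2 = 1/2 > 0, so some outcome avoids every A_i.

15·p = 1/2 ≈ 0.5000; existence CERTIFIED by the union bound.


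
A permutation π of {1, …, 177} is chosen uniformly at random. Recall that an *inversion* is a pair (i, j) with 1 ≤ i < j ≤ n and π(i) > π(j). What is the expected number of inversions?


Write X = Σ X_I over the C(177, 2) = 15576 pairs i < j, with X_I the indicator of one inversion.
There are 15576 indicators.
For each fixed pair i < j, the values π(i) and π(j) are two distinct elements of {1, …, 177} in uniformly random order; by symmetry P[π(i) > π(j)] = 1/2.
By linearity: E[X] = 15576 · (1/2) = C(177, 2) · (1/2) = 15576/2 = 7788 ≈ 7788.0000.

E[X] = 7788 = 7788.0000.


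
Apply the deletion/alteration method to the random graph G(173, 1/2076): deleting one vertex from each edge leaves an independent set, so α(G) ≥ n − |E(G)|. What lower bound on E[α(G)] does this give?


E[|E(G)|] = C(173, 2)·p = 14878 · (1/2076) = 43/6.
E[α(G)] ≥ n − E[|E(G)|] = 173 − 43/6 = 995/6.
Numerically: ≈ 165.833.
(This is only a lower bound; the true E[α(G)] may be larger.)

E[α(G)] ≥ 995/6 ≈ 165.833.


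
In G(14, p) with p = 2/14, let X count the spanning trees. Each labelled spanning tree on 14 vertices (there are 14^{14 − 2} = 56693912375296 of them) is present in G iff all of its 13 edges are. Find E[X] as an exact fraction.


K_14 has 14^{14 − 2} = 56693912375296 labelled spanning trees.
For each such spanning tree H, let X_H = 1 if all 13 edges of H are present in G. Then P[X_H = 1] = p^{13} = (1/7)^{13} = 1/96889010407.
By linearity: E[X] = Σ_H E[X_H] = 56693912375296 · p^{13} = 56693912375296 · 1/96889010407 = 4096/7.
Numerically: E[X] ≈ 585.

E[X] = 56693912375296 · (1/7)^{13} = 4096/7 ≈ 585.


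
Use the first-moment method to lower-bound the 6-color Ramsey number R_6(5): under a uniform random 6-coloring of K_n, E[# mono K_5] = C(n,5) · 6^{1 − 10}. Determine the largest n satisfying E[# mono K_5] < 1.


We need C(n, 5) · 6^{1 − 10} < 1, i.e. C(n, 5) < 6^{10 − 1} = 10077696.
Check values of n near the boundary:
  n = 65: C(65, 5) = 8259888; 8259888 < 10077696? YES
  n = 66: C(66, 5) = 8936928; 8936928 < 10077696? YES
  n = 67: C(67, 5) = 9657648; 9657648 < 10077696? YES
  n = 68: C(68, 5) = 10424128; 10424128 < 10077696? NO
  n = 69: C(69, 5) = 11238513; 11238513 < 10077696? NO
The largest n with C(n, 5) < 10077696 is n = 67 (where E[X] = 67067/69984 ≈ 0.958319). Hence R_6(5) > 67, i.e. R_6(5) ≥ 68.

Largest n = 67; hence R_6(5) > 67.


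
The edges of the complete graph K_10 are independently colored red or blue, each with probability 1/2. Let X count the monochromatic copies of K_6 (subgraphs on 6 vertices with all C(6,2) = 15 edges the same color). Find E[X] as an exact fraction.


Let X = Σ_S X_S over the C(10, 6) = 210 subsets S of size 6, where X_S = 1 if the K_6 on S is monochromatic.
For a fixed S, the K_6 on S has C(6, 2) = 15 edges. P[all 15 edges red] = (1/2)^15, and likewise for blue, so P[monochromatic] = 2·(1/2)^15 = 2^{1 − 15} = 1/16384.
By linearity: E[X] = C(10, 6) · 2^{1 − 15} = 210 · 1/16384 = 105/8192.
Numerically: E[X] ≈ 0.012817.

E[X] = C(10,6)·2^(1−C(6,2)) = 105/8192 ≈ 0.012817.


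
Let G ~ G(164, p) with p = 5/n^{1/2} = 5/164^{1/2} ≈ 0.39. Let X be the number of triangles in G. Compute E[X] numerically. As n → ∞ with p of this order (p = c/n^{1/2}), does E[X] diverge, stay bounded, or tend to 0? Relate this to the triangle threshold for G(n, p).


Number of potential triangles: C(164, 3) = 721764.
Each occurs with probability p³ ≈ (0.39)³ ≈ 5.95174e-02.
By linearity: E[X] = C(164, 3)·p³ ≈ 721764 · 5.95174e-02 ≈ 42957.545.
Since α = 1/2 < 1, p = c/n^{1/2} ≫ 1/n is above the triangle threshold p ~ 1/n. Asymptotically E[X] ~ (c³/6)·n^{3(1−α)} = (5³/6)·n^{1.5} → ∞; triangles are abundant w.h.p.

E[X] ≈ 42957.545; in regime p = Θ(1/n^{1/2}) E[X] diverges (above the triangle threshold p ~ 1/n).


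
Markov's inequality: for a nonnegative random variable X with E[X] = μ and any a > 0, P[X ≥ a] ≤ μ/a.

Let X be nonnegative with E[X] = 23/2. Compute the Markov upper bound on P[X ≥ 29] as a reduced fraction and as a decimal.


μ = E[X] = 23/2, a = 29.
Markov: P[X ≥ 29] ≤ μ/a = (23/2)/29 = 23/58.
Numerically: ≈ 0.3966.
(Since a = 29 > μ = 11.5000, the bound 23/58 is < 1 and informative.)

P[X ≥ 29] ≤ 23/58 ≈ 0.3966.


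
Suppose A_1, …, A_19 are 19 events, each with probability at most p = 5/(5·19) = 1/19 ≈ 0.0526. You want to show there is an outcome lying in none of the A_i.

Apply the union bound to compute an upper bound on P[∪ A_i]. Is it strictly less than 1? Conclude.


Union bound: P[∪_{i=1}^{19} A_i] ≤ Σ_i P[A_i] ≤ 19·p = 19·(1/19) = 1.
Numerically: 1 ≈ 1.0000.
Is 1 < 1? NO.
Since the bound 1 is ≥ 1, the union bound is uninformative here; it does NOT by itself certify existence.

19·p = 1 ≈ 1.0000; existence NOT certified by the union bound.


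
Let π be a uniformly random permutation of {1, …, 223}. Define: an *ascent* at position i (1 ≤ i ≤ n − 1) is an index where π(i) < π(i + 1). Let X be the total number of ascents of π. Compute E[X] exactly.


Write X = Σ X_I over i = 1, …, 222, with X_I the indicator of one ascent.
There are 222 indicators.
For each fixed i, the pair (π(i), π(i+1)) is a uniformly random ordered pair of distinct values from {1, …, 223}; by symmetry P[π(i) < π(i+1)] = 1/2.
By linearity: E[X] = 222 · (1/2) = (223 − 1) · (1/2) = 111 ≈ 111.000000.

E[X] = 111 = 111.000000.


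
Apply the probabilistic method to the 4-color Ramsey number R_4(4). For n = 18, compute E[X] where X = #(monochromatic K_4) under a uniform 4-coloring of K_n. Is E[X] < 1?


E[X] = C(18, 4) · 4^{1 − 6} = 3060 · 4^{−5} = 3060/1024.
As a reduced fraction: E[X] = 765/256 ≈ 2.988.
Is E[X] < 1? NO.
Since E[X] ≥ 1, the first-moment bound is inconclusive at n = 18; it does NOT by itself certify R_4(4) > 18.

E[X] = 765/256 ≈ 2.988; E[X] ≥ 1; first-moment method inconclusive here.


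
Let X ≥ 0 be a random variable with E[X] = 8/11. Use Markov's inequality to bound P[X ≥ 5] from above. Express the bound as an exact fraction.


μ = E[X] = 8/11, a = 5.
Markov: P[X ≥ 5] ≤ μ/a = (8/11)/5 = 8/55.
Numerically: ≈ 0.145.
(Since a = 5 > μ = 0.727, the bound 8/55 is < 1 and informative.)

P[X ≥ 5] ≤ 8/55 ≈ 0.145.


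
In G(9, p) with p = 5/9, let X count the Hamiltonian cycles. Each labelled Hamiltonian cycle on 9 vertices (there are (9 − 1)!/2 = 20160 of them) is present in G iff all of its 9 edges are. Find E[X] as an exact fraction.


K_9 has (9 − 1)!/2 = 20160 labelled Hamiltonian cycles.
For each such Hamiltonian cycle H, let X_H = 1 if all 9 edges of H are present in G. Then P[X_H = 1] = p^{9} = (5/9)^{9} = 1953125/387420489.
Summing the indicators: E[X] = Σ_H E[X_H] = 20160 · p^{9} = 20160 · 1953125/387420489 = 4375000000/43046721.
Numerically: E[X] ≈ 102.

E[X] = 20160 · (5/9)^{9} = 4375000000/43046721 ≈ 102.


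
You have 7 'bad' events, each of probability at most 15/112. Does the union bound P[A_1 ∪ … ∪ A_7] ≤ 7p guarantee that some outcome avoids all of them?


Union bound: P[∪_{i=1}^{7} A_i] ≤ Σ_i P[A_i] ≤ 7·p = 7·(15/112) = 15/16.
Numerically: 15/16 ≈ 0.9375.
Is 15/16 < 1? YES.
Since P[∪ A_i] ≤ 15/16 < 1, the complement has P[∩ A_i^c] ≥ 1 − 15/16 = 1/16 > 0, so some outcome avoids every A_i.

7·p = 15/16 ≈ 0.9375; existence CERTIFIED by the union bound.


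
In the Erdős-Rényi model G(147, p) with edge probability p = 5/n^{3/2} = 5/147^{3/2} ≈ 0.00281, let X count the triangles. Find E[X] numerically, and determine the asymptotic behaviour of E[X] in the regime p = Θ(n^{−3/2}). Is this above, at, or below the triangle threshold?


Number of potential triangles: C(147, 3) = 518665.
Each occurs with probability p³ ≈ (0.00281)³ ≈ 2.20791e-08.
By linearity: E[X] = C(147, 3)·p³ ≈ 518665 · 2.20791e-08 ≈ 0.011.
Since α = 3/2 > 1, p = c/n^{3/2} = o(1/n) is below the triangle threshold p ~ 1/n. Asymptotically E[X] ~ (c³/6)·n^{3(1−α)} = (5³/6)·n^{-1.5} → 0, so by Markov's inequality G has no triangles w.h.p.

E[X] ≈ 0.011; in regime p = Θ(1/n^{3/2}) E[X] tends to 0 (below the triangle threshold p ~ 1/n).


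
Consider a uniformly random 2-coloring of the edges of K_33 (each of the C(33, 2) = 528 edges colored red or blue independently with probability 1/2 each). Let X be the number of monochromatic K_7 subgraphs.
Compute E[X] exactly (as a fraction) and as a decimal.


Let X = Σ_S X_S over the C(33, 7) = 4272048 subsets S of size 7, where X_S = 1 if the K_7 on S is monochromatic.
For a fixed S, the K_7 on S has C(7, 2) = 21 edges. P[all 21 edges red] = (1/2)^21, and likewise for blue, so P[monochromatic] = 2·(1/2)^21 = 2^{1 − 21} = 1/1048576.
By linearity of expectation: E[X] = C(33, 7) · 2^{1 − 21} = 4272048 · 1/1048576 = 267003/65536.
Numerically: E[X] ≈ 4.074142.

E[X] = C(33,7)·2^(1−C(7,2)) = 267003/65536 ≈ 4.074142.


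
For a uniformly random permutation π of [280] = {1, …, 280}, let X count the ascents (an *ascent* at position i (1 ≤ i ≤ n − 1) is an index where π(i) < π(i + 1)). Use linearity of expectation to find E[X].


Write X = Σ X_I over i = 1, …, 279, with X_I the indicator of one ascent.
There are 279 indicators.
For each fixed i, the pair (π(i), π(i+1)) is a uniformly random ordered pair of distinct values from {1, …, 280}; by symmetry P[π(i) < π(i+1)] = 1/2.
By linearity: E[X] = 279 · (1/2) = (280 − 1) · (1/2) = 279/2 ≈ 139.500000.

E[X] = 279/2 = 139.500000.


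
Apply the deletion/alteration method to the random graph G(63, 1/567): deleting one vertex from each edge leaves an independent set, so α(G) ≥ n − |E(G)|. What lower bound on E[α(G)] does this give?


E[|E(G)|] = C(63, 2)·p = 1953 · (1/567) = 31/9.
E[α(G)] ≥ n − E[|E(G)|] = 63 − 31/9 = 536/9.
Numerically: ≈ 59.55556.
(This is only a lower bound; the true E[α(G)] may be larger.)

E[α(G)] ≥ 536/9 ≈ 59.55556.


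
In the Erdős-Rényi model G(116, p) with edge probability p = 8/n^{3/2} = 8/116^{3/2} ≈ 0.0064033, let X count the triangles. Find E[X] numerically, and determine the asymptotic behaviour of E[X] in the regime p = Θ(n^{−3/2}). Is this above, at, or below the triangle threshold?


Number of potential triangles: C(116, 3) = 253460.
Each occurs with probability p³ ≈ (0.0064033)³ ≈ 2.6254818e-07.
By linearity: E[X] = C(116, 3)·p³ ≈ 253460 · 2.6254818e-07 ≈ 0.06655.
Since α = 3/2 > 1, p = c/n^{3/2} = o(1/n) is below the triangle threshold p ~ 1/n. Asymptotically E[X] ~ (c³/6)·n^{3(1−α)} = (8³/6)·n^{-1.5} → 0, so by Markov's inequality G has no triangles w.h.p.

E[X] ≈ 0.06655; in regime p = Θ(1/n^{3/2}) E[X] tends to 0 (below the triangle threshold p ~ 1/n).


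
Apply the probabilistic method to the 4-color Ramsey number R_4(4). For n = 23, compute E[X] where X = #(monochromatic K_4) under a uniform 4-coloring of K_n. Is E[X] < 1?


E[X] = C(23, 4) · 4^{1 − 6} = 8855 · 4^{−5} = 8855/1024.
As a reduced fraction: E[X] = 8855/1024 ≈ 8.6474609.
Is E[X] < 1? NO.
Since E[X] ≥ 1, the first-moment bound is inconclusive at n = 23; it does NOT by itself certify R_4(4) > 23.

E[X] = 8855/1024 ≈ 8.6474609; E[X] ≥ 1; first-moment method inconclusive here.


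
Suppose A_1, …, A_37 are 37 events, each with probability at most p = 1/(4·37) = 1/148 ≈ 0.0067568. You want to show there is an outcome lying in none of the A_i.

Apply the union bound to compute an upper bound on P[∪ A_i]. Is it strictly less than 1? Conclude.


Union bound: P[∪_{i=1}^{37} A_i] ≤ Σ_i P[A_i] ≤ 37·p = 37·(1/148) = 1/4.
Numerically: 1/4 ≈ 0.2500000.
Is 1/4 < 1? YES.
Since P[∪ A_i] ≤ 1/4 < 1, the complement has P[∩ A_i^c] ≥ 1 − 1/4 = 3/4 > 0, so some outcome avoids every A_i.

37·p = 1/4 ≈ 0.2500000; existence CERTIFIED by the union bound.


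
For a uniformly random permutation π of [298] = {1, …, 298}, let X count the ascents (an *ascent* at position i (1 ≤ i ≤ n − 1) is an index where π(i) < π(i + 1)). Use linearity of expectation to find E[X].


Write X = Σ X_I over i = 1, …, 297, with X_I the indicator of one ascent.
There are 297 indicators.
For each fixed i, the pair (π(i), π(i+1)) is a uniformly random ordered pair of distinct values from {1, …, 298}; by symmetry P[π(i) < π(i+1)] = 1/2.
By linearity: E[X] = 297 · (1/2) = (298 − 1) · (1/2) = 297/2 ≈ 148.5000.

E[X] = 297/2 = 148.5000.


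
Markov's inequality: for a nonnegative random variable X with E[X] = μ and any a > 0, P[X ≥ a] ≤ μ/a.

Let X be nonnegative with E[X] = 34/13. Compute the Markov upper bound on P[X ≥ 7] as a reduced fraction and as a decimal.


μ = E[X] = 34/13, a = 7.
Markov: P[X ≥ 7] ≤ μ/a = (34/13)/7 = 34/91.
Numerically: ≈ 0.3736.
(Since a = 7 > μ = 2.6154, the bound 34/91 is < 1 and informative.)

P[X ≥ 7] ≤ 34/91 ≈ 0.3736.


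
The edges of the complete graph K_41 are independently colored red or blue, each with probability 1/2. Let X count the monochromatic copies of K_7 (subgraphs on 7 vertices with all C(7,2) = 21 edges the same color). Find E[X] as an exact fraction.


Let X = Σ_S X_S over the C(41, 7) = 22481940 subsets S of size 7, where X_S = 1 if the K_7 on S is monochromatic.
For a fixed S, the K_7 on S has C(7, 2) = 21 edges. P[all 21 edges red] = (1/2)^21, and likewise for blue, so P[monochromatic] = 2·(1/2)^21 = 2^{1 − 21} = 1/1048576.
Summing: E[X] = C(41, 7) · 2^{1 − 21} = 22481940 · 1/1048576 = 5620485/262144.
Numerically: E[X] ≈ 21.44045.

E[X] = C(41,7)·2^(1−C(7,2)) = 5620485/262144 ≈ 21.44045.


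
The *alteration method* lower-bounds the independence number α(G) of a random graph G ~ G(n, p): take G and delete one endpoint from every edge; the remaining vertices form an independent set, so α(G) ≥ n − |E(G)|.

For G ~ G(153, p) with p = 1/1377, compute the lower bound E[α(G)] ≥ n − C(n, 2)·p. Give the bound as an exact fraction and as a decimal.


E[|E(G)|] = C(153, 2)·p = 11628 · (1/1377) = 76/9.
E[α(G)] ≥ n − E[|E(G)|] = 153 − 76/9 = 1301/9.
Numerically: ≈ 144.55556.
(This is only a lower bound; the true E[α(G)] may be larger.)

E[α(G)] ≥ 1301/9 ≈ 144.55556.


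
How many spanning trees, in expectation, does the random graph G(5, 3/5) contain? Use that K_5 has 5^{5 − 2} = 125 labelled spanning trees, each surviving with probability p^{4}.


K_5 has 5^{5 − 2} = 125 labelled spanning trees.
For each such spanning tree H, let X_H = 1 if all 4 edges of H are present in G. Then P[X_H = 1] = p^{4} = (3/5)^{4} = 81/625.
By linearity of expectation: E[X] = Σ_H E[X_H] = 125 · p^{4} = 125 · 81/625 = 81/5.
Numerically: E[X] ≈ 16.2.

E[X] = 125 · (3/5)^{4} = 81/5 ≈ 16.2.


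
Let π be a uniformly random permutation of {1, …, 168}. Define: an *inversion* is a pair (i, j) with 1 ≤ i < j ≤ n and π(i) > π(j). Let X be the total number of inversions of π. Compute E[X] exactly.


Write X = Σ X_I over the C(168, 2) = 14028 pairs i < j, with X_I the indicator of one inversion.
There are 14028 indicators.
For each fixed pair i < j, the values π(i) and π(j) are two distinct elements of {1, …, 168} in uniformly random order; by symmetry P[π(i) > π(j)] = 1/2.
By linearity: E[X] = 14028 · (1/2) = C(168, 2) · (1/2) = 14028/2 = 7014 ≈ 7014.00000.

E[X] = 7014 = 7014.00000.


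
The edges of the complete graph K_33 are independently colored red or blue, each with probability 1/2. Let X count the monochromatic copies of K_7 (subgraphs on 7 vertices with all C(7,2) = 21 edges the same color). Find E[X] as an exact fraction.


Let X = Σ_S X_S over the C(33, 7) = 4272048 subsets S of size 7, where X_S = 1 if the K_7 on S is monochromatic.
For a fixed S, the K_7 on S has C(7, 2) = 21 edges. P[all 21 edges red] = (1/2)^21, and likewise for blue, so P[monochromatic] = 2·(1/2)^21 = 2^{1 − 21} = 1/1048576.
By linearity of expectation: E[X] = C(33, 7) · 2^{1 − 21} = 4272048 · 1/1048576 = 267003/65536.
Numerically: E[X] ≈ 4.074.

E[X] = C(33,7)·2^(1−C(7,2)) = 267003/65536 ≈ 4.074.


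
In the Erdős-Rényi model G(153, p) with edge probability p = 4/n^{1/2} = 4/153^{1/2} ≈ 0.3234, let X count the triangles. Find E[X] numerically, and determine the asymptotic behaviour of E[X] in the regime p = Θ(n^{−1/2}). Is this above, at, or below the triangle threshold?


Number of potential triangles: C(153, 3) = 585276.
Each occurs with probability p³ ≈ (0.3234)³ ≈ 3.381760e-02.
By linearity: E[X] = C(153, 3)·p³ ≈ 585276 · 3.381760e-02 ≈ 19792.6317.
Since α = 1/2 < 1, p = c/n^{1/2} ≫ 1/n is above the triangle threshold p ~ 1/n. Asymptotically E[X] ~ (c³/6)·n^{3(1−α)} = (4³/6)·n^{1.5} → ∞; triangles are abundant w.h.p.

E[X] ≈ 19792.6317; in regime p = Θ(1/n^{1/2}) E[X] diverges (above the triangle threshold p ~ 1/n).


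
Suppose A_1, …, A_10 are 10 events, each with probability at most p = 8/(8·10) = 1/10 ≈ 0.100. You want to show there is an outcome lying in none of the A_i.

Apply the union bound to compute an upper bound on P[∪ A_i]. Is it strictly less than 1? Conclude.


Union bound: P[∪_{i=1}^{10} A_i] ≤ Σ_i P[A_i] ≤ 10·p = 10·(1/10) = 1.
Numerically: 1 ≈ 1.000.
Is 1 < 1? NO.
Since the bound 1 is ≥ 1, the union bound is uninformative here; it does NOT by itself certify existence.

10·p = 1 ≈ 1.000; existence NOT certified by the union bound.


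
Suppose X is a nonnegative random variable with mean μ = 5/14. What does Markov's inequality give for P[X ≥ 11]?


μ = E[X] = 5/14, a = 11.
Markov: P[X ≥ 11] ≤ μ/a = (5/14)/11 = 5/154.
Numerically: ≈ 0.0325.
(Since a = 11 > μ = 0.3571, the bound 5/154 is < 1 and informative.)

P[X ≥ 11] ≤ 5/154 ≈ 0.0325.


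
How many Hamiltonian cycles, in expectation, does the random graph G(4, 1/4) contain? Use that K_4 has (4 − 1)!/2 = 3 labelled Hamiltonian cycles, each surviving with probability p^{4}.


K_4 has (4 − 1)!/2 = 3 labelled Hamiltonian cycles.
For each such Hamiltonian cycle H, let X_H = 1 if all 4 edges of H are present in G. Then P[X_H = 1] = p^{4} = (1/4)^{4} = 1/256.
By linearity of expectation: E[X] = Σ_H E[X_H] = 3 · p^{4} = 3 · 1/256 = 3/256.
Numerically: E[X] ≈ 0.011719.

E[X] = 3 · (1/4)^{4} = 3/256 ≈ 0.011719.
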